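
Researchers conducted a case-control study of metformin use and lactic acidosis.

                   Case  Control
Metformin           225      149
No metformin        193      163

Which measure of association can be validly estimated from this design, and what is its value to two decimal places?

Cells: a = 225, b = 149, c = 193, d = 163.
This is a case-control study: participants were sampled on outcome status, so risks in the source population cannot be estimated directly — relative risk is not valid here. The odds ratio is the appropriate measure.
OR = (a·d)/(b·c) = (225 × 163) / (149 × 193) = 36675 / 28757 = 1.27534

1.28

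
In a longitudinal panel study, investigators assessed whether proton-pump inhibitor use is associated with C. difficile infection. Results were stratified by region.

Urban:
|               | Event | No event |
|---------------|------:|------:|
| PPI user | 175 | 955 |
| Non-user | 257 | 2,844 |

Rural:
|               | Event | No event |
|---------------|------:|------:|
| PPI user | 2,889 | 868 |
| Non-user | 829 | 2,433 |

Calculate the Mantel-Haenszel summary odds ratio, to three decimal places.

6.971

OR_MH = Σ(aᵢdᵢ/nᵢ) / Σ(bᵢcᵢ/nᵢ), where nᵢ is the stratum total.
Stratum 1 (Urban): n = 4231; a·d/n = 175·2844/4231 = 117.6318; b·c/n = 955·257/4231 = 58.0087
Stratum 2 (Rural): n = 7019; a·d/n = 2889·2433/7019 = 1001.4157; b·c/n = 868·829/7019 = 102.5177
OR_MH = (117.6318 + 1001.4157) / (58.0087 + 102.5177) = 1119.0475 / 160.5265 = 6.97111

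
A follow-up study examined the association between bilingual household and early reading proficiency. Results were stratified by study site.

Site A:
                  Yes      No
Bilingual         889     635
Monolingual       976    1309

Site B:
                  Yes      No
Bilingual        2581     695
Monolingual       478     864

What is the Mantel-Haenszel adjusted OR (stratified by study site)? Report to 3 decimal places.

OR_MH = Σ(aᵢdᵢ/nᵢ) / Σ(bᵢcᵢ/nᵢ), where nᵢ is the stratum total.
Stratum 1 (Site A): n = 3809; a·d/n = 889·1309/3809 = 305.5135; b·c/n = 635·976/3809 = 162.7094
Stratum 2 (Site B): n = 4618; a·d/n = 2581·864/4618 = 482.8896; b·c/n = 695·478/4618 = 71.9381
OR_MH = (305.5135 + 482.8896) / (162.7094 + 71.9381) = 788.4031 / 234.6474 = 3.35995

3.360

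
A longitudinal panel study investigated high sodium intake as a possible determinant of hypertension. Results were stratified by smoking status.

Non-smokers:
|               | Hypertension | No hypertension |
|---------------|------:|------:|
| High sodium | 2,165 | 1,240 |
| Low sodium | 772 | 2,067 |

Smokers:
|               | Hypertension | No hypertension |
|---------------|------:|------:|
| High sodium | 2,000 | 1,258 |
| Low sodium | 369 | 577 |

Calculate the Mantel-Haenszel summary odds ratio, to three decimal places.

OR_MH = Σ(aᵢdᵢ/nᵢ) / Σ(bᵢcᵢ/nᵢ), where nᵢ is the stratum total.
Stratum 1 (Non-smokers): n = 6244; a·d/n = 2165·2067/6244 = 716.6968; b·c/n = 1240·772/6244 = 153.3120
Stratum 2 (Smokers): n = 4204; a·d/n = 2000·577/4204 = 274.5005; b·c/n = 1258·369/4204 = 110.4191
OR_MH = (716.6968 + 274.5005) / (153.3120 + 110.4191) = 991.1973 / 263.7311 = 3.75836

3.758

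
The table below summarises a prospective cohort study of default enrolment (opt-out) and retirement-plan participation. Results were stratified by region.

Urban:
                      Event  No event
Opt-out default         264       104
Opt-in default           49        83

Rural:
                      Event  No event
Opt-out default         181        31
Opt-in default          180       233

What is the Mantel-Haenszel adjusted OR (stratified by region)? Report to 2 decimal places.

OR_MH = Σ(aᵢdᵢ/nᵢ) / Σ(bᵢcᵢ/nᵢ), where nᵢ is the stratum total.
Stratum 1 (Urban): n = 500; a·d/n = 264·83/500 = 43.8240; b·c/n = 104·49/500 = 10.1920
Stratum 2 (Rural): n = 625; a·d/n = 181·233/625 = 67.4768; b·c/n = 31·180/625 = 8.9280
OR_MH = (43.8240 + 67.4768) / (10.1920 + 8.9280) = 111.3008 / 19.1200 = 5.82117

5.82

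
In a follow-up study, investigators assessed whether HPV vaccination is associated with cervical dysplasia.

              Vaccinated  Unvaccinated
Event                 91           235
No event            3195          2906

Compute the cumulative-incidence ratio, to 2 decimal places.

Reading the table with exposure as columns: a = 91 (Vaccinated, case), b = 3195 (Vaccinated, non-case), c = 235 (Unvaccinated, case), d = 2906.
Risk in exposed = 91/3286 = 0.02769; risk in unexposed = 235/3141 = 0.07482.
RR = 0.02769 / 0.07482 = 0.37015
The risk is 63% lower among the exposed than among the unexposed.

0.37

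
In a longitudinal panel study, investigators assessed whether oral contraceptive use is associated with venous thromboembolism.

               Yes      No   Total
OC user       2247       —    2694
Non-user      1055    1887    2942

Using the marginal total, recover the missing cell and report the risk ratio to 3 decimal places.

2.326

The missing cell is in the exposed row: 2694 − 2247 = 447.
So a = 2247, b = 447, c = 1055, d = 1887.
RR = [a/(a+b)] / [c/(c+d)] = (2247/2694) / (1055/2942) = 0.83408/0.35860 = 2.32592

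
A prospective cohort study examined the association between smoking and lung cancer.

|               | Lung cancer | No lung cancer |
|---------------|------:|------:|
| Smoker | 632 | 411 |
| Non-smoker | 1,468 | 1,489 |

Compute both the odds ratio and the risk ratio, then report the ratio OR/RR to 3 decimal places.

Cells: a = 632, b = 411, c = 1468, d = 1489.
OR = (632·1489)/(411·1468) = 941048/603348 = 1.55971
Risk in exposed = 632/1043 = 0.60594; risk in unexposed = 1468/2957 = 0.49645; RR = 1.22056
OR/RR = 1.55971 / 1.22056 = 1.27787
The outcome is not rare, so the OR lies further from 1 than the RR.

1.278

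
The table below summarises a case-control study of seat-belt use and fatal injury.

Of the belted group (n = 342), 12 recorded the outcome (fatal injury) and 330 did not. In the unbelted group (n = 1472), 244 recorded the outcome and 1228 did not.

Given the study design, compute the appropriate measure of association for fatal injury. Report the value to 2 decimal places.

From the description: a = 12, b = 330, c = 244, d = 1228.
This is a case-control study: participants were sampled on outcome status, so risks in the source population cannot be estimated directly — relative risk is not valid here. The odds ratio is the appropriate measure.
OR = (a·d)/(b·c) = (12 × 1228) / (330 × 244) = 14736 / 80520 = 0.18301

0.18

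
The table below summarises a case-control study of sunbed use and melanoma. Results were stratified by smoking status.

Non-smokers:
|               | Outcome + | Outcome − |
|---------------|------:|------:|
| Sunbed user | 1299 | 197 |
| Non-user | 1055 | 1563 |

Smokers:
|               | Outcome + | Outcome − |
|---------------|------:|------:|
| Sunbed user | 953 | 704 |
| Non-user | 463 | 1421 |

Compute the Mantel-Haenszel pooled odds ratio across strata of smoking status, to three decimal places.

OR_MH = Σ(aᵢdᵢ/nᵢ) / Σ(bᵢcᵢ/nᵢ), where nᵢ is the stratum total.
Stratum 1 (Non-smokers): n = 4114; a·d/n = 1299·1563/4114 = 493.5190; b·c/n = 197·1055/4114 = 50.5190
Stratum 2 (Smokers): n = 3541; a·d/n = 953·1421/3541 = 382.4380; b·c/n = 704·463/3541 = 92.0508
OR_MH = (493.5190 + 382.4380) / (50.5190 + 92.0508) = 875.9570 / 142.5698 = 6.14406

6.144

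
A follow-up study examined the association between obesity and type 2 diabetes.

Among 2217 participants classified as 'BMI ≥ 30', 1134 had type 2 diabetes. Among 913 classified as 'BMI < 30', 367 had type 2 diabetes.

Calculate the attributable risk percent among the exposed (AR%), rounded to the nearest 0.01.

From the description: a = 1134, b = 1083, c = 367, d = 546.
Risk in exposed = 1134/2217 = 0.51150; risk in unexposed = 367/913 = 0.40197.
RR = 0.51150/0.40197 = 1.27248
AR% = (RR − 1)/RR × 100 = (1.27248 − 1)/1.27248 × 100 = 21.4135%

21.41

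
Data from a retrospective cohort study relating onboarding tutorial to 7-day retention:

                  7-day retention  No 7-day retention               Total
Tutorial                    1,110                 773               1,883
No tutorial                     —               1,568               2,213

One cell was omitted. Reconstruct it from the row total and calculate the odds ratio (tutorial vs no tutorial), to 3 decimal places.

3.491

The missing cell is in the unexposed row: 2213 − 1568 = 645.
So a = 1110, b = 773, c = 645, d = 1568.
OR = (a·d)/(b·c) = (1110 × 1568) / (773 × 645) = 1740480 / 498585 = 3.49084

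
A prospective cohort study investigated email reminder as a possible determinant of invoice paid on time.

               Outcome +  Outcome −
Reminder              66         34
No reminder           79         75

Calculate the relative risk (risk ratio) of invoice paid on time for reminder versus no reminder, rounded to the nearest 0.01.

Cells: a = 66, b = 34, c = 79, d = 75.
Risk in exposed = 66/100 = 0.66000; risk in unexposed = 79/154 = 0.51299.
RR = 0.66000 / 0.51299 = 1.28658
The risk among the exposed is 1.29 times that among the unexposed.

1.29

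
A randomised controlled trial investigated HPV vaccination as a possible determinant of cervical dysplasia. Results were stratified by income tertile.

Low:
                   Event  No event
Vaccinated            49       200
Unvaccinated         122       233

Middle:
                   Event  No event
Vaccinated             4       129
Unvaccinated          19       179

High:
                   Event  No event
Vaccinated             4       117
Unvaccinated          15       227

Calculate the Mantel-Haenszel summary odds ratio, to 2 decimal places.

0.45

OR_MH = Σ(aᵢdᵢ/nᵢ) / Σ(bᵢcᵢ/nᵢ), where nᵢ is the stratum total.
Stratum 1 (Low): n = 604; a·d/n = 49·233/604 = 18.9023; b·c/n = 200·122/604 = 40.3974
Stratum 2 (Middle): n = 331; a·d/n = 4·179/331 = 2.1631; b·c/n = 129·19/331 = 7.4048
Stratum 3 (High): n = 363; a·d/n = 4·227/363 = 2.5014; b·c/n = 117·15/363 = 4.8347
OR_MH = (18.9023 + 2.1631 + 2.5014) / (40.3974 + 7.4048 + 4.8347) = 23.5668 / 52.6369 = 0.44772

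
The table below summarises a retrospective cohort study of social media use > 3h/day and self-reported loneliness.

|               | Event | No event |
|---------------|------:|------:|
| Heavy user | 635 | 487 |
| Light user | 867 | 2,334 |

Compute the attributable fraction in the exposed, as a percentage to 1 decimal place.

52.1

Cells: a = 635, b = 487, c = 867, d = 2334.
Risk in exposed = 635/1122 = 0.56595; risk in unexposed = 867/3201 = 0.27085.
RR = 0.56595/0.27085 = 2.08952
AR% = (RR − 1)/RR × 100 = (2.08952 − 1)/2.08952 × 100 = 52.1422%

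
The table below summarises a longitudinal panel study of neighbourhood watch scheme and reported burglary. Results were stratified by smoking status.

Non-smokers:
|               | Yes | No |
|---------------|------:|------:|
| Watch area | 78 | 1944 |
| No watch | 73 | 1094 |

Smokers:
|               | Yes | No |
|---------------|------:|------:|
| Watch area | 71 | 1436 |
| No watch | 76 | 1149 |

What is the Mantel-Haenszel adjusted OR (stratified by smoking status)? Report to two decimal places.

0.67

OR_MH = Σ(aᵢdᵢ/nᵢ) / Σ(bᵢcᵢ/nᵢ), where nᵢ is the stratum total.
Stratum 1 (Non-smokers): n = 3189; a·d/n = 78·1094/3189 = 26.7582; b·c/n = 1944·73/3189 = 44.5005
Stratum 2 (Smokers): n = 2732; a·d/n = 71·1149/2732 = 29.8605; b·c/n = 1436·76/2732 = 39.9473
OR_MH = (26.7582 + 29.8605) / (44.5005 + 39.9473) = 56.6188 / 84.4478 = 0.67046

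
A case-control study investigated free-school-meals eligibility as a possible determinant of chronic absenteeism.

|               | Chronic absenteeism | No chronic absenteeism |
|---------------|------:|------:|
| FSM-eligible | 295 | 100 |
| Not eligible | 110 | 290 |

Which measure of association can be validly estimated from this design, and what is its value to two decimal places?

7.78

Cells: a = 295, b = 100, c = 110, d = 290.
This is a case-control study: participants were sampled on outcome status, so risks in the source population cannot be estimated directly — relative risk is not valid here. The odds ratio is the appropriate measure.
OR = (a·d)/(b·c) = (295 × 290) / (100 × 110) = 85550 / 11000 = 7.77727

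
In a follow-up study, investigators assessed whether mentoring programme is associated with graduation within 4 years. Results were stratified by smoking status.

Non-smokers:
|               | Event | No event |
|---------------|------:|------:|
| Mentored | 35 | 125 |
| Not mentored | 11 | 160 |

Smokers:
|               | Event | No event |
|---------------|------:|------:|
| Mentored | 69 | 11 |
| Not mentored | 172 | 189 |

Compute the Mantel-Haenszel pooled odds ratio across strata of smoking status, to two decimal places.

5.51

OR_MH = Σ(aᵢdᵢ/nᵢ) / Σ(bᵢcᵢ/nᵢ), where nᵢ is the stratum total.
Stratum 1 (Non-smokers): n = 331; a·d/n = 35·160/331 = 16.9184; b·c/n = 125·11/331 = 4.1541
Stratum 2 (Smokers): n = 441; a·d/n = 69·189/441 = 29.5714; b·c/n = 11·172/441 = 4.2902
OR_MH = (16.9184 + 29.5714) / (4.1541 + 4.2902) = 46.4899 / 8.4443 = 5.50545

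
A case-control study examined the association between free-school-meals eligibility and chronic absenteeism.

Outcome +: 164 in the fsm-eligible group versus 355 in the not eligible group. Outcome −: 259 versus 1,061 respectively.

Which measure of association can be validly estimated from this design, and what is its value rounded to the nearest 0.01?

1.89

From the description: a = 164, b = 259, c = 355, d = 1061.
This is a case-control study: participants were sampled on outcome status, so risks in the source population cannot be estimated directly — relative risk is not valid here. The odds ratio is the appropriate measure.
OR = (a·d)/(b·c) = (164 × 1061) / (259 × 355) = 174004 / 91945 = 1.89248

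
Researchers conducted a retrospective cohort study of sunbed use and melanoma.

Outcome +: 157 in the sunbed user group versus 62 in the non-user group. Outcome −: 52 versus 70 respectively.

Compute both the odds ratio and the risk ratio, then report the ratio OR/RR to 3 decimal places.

2.131

From the description: a = 157, b = 52, c = 62, d = 70.
OR = (157·70)/(52·62) = 10990/3224 = 3.40881
Risk in exposed = 157/209 = 0.75120; risk in unexposed = 62/132 = 0.46970; RR = 1.59932
OR/RR = 3.40881 / 1.59932 = 2.13141
The outcome is not rare, so the OR lies further from 1 than the RR.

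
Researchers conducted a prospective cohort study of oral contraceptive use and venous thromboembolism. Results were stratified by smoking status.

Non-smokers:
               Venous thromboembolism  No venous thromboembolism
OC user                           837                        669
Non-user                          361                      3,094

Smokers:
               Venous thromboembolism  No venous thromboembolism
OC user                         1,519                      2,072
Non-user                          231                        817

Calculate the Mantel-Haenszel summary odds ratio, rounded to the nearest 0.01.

OR_MH = Σ(aᵢdᵢ/nᵢ) / Σ(bᵢcᵢ/nᵢ), where nᵢ is the stratum total.
Stratum 1 (Non-smokers): n = 4961; a·d/n = 837·3094/4961 = 522.0073; b·c/n = 669·361/4961 = 48.6815
Stratum 2 (Smokers): n = 4639; a·d/n = 1519·817/4639 = 267.5195; b·c/n = 2072·231/4639 = 103.1757
OR_MH = (522.0073 + 267.5195) / (48.6815 + 103.1757) = 789.5268 / 151.8572 = 5.19914

5.20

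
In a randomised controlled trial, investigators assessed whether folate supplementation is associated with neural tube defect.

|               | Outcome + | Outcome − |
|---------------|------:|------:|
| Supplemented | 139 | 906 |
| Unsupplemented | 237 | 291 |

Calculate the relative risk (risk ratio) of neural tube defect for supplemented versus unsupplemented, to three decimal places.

0.296

Cells: a = 139, b = 906, c = 237, d = 291.
Risk in exposed = 139/1045 = 0.13301; risk in unexposed = 237/528 = 0.44886.
RR = 0.13301 / 0.44886 = 0.29634
The risk is 70% lower among the exposed than among the unexposed.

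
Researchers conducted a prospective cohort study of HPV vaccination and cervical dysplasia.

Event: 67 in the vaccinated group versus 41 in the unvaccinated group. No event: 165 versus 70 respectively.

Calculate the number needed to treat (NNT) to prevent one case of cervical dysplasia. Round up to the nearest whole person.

Risk in treated group = 67/232 = 0.28879; risk in control = 41/111 = 0.36937.
Absolute risk reduction = 0.36937 − 0.28879 = 0.08058
NNT = 1 / ARR = 1 / 0.08058 = 12.411 → round up → 13

13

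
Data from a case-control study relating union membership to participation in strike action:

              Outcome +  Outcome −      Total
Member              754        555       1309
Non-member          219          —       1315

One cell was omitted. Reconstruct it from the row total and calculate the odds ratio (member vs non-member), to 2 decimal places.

The missing cell is in the unexposed row: 1315 − 219 = 1096.
So a = 754, b = 555, c = 219, d = 1096.
OR = (a·d)/(b·c) = (754 × 1096) / (555 × 219) = 826384 / 121545 = 6.79900

6.80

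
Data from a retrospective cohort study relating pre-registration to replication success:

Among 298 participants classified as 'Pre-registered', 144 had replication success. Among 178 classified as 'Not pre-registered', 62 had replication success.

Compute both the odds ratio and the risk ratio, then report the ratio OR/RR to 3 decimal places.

From the description: a = 144, b = 154, c = 62, d = 116.
OR = (144·116)/(154·62) = 16704/9548 = 1.74948
Risk in exposed = 144/298 = 0.48322; risk in unexposed = 62/178 = 0.34831; RR = 1.38731
OR/RR = 1.74948 / 1.38731 = 1.26105
The outcome is not rare, so the OR lies further from 1 than the RR.

1.261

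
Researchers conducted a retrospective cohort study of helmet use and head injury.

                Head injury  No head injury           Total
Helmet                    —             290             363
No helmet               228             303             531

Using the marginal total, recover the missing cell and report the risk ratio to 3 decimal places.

The missing cell is in the exposed row: 363 − 290 = 73.
So a = 73, b = 290, c = 228, d = 303.
RR = [a/(a+b)] / [c/(c+d)] = (73/363) / (228/531) = 0.20110/0.42938 = 0.46836

0.468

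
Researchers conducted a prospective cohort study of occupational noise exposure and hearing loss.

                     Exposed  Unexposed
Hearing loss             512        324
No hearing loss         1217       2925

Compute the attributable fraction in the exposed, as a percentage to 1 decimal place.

66.3

Reading the table with exposure as columns: a = 512 (Exposed, case), b = 1217 (Exposed, non-case), c = 324 (Unexposed, case), d = 2925.
Risk in exposed = 512/1729 = 0.29612; risk in unexposed = 324/3249 = 0.09972.
RR = 0.29612/0.09972 = 2.96947
AR% = (RR − 1)/RR × 100 = (2.96947 − 1)/2.96947 × 100 = 66.3240%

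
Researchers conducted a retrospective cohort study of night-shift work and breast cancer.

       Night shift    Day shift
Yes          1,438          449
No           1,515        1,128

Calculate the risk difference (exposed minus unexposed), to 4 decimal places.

Reading the table with exposure as columns: a = 1438 (Night shift, case), b = 1515 (Night shift, non-case), c = 449 (Day shift, case), d = 1128.
Risk in exposed = 1438/2953 = 0.486962; risk in unexposed = 449/1577 = 0.284718.
Risk difference = 0.486962 − 0.284718 = 0.202245

0.2022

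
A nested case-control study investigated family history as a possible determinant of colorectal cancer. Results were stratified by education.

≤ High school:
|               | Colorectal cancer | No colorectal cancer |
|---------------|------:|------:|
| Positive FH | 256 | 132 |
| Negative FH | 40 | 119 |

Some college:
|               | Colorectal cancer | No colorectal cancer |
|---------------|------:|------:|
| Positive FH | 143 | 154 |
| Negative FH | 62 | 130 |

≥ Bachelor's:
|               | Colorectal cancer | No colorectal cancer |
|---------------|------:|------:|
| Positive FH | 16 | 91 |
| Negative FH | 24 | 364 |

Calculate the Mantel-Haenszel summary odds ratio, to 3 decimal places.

OR_MH = Σ(aᵢdᵢ/nᵢ) / Σ(bᵢcᵢ/nᵢ), where nᵢ is the stratum total.
Stratum 1 (≤ High school): n = 547; a·d/n = 256·119/547 = 55.6929; b·c/n = 132·40/547 = 9.6527
Stratum 2 (Some college): n = 489; a·d/n = 143·130/489 = 38.0164; b·c/n = 154·62/489 = 19.5256
Stratum 3 (≥ Bachelor's): n = 495; a·d/n = 16·364/495 = 11.7657; b·c/n = 91·24/495 = 4.4121
OR_MH = (55.6929 + 38.0164 + 11.7657) / (9.6527 + 19.5256 + 4.4121) = 105.4749 / 33.5903 = 3.14004

3.140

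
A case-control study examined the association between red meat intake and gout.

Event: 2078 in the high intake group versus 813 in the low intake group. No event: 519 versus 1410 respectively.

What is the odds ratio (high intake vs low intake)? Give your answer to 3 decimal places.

From the description: a = 2078, b = 519, c = 813, d = 1410.
OR = (a·d)/(b·c) = (2078 × 1410) / (519 × 813) = 2929980 / 421947 = 6.94395
The odds of gout are about 6.94 times as high in the high intake group.

6.944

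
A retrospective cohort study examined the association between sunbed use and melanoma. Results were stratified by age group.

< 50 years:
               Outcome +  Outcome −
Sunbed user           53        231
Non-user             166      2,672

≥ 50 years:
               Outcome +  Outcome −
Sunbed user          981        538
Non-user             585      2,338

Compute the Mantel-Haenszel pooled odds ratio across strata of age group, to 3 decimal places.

6.756

OR_MH = Σ(aᵢdᵢ/nᵢ) / Σ(bᵢcᵢ/nᵢ), where nᵢ is the stratum total.
Stratum 1 (< 50 years): n = 3122; a·d/n = 53·2672/3122 = 45.3607; b·c/n = 231·166/3122 = 12.2825
Stratum 2 (≥ 50 years): n = 4442; a·d/n = 981·2338/4442 = 516.3390; b·c/n = 538·585/4442 = 70.8532
OR_MH = (45.3607 + 516.3390) / (12.2825 + 70.8532) = 561.6997 / 83.1357 = 6.75642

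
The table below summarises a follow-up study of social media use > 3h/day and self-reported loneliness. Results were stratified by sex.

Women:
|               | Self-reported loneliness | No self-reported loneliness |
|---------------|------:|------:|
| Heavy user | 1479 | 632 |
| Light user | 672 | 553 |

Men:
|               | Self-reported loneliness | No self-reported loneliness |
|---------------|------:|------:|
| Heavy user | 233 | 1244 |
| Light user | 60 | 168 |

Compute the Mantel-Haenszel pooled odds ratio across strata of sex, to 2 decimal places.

1.57

OR_MH = Σ(aᵢdᵢ/nᵢ) / Σ(bᵢcᵢ/nᵢ), where nᵢ is the stratum total.
Stratum 1 (Women): n = 3336; a·d/n = 1479·553/3336 = 245.1700; b·c/n = 632·672/3336 = 127.3094
Stratum 2 (Men): n = 1705; a·d/n = 233·168/1705 = 22.9584; b·c/n = 1244·60/1705 = 43.7771
OR_MH = (245.1700 + 22.9584) / (127.3094 + 43.7771) = 268.1283 / 171.0865 = 1.56721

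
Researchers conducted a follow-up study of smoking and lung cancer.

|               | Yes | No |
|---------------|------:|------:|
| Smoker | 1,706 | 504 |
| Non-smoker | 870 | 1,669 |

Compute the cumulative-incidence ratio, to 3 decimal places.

2.253

Cells: a = 1706, b = 504, c = 870, d = 1669.
Risk in exposed = 1706/2210 = 0.77195; risk in unexposed = 870/2539 = 0.34265.
RR = 0.77195 / 0.34265 = 2.25284
The risk among the exposed is 2.25 times that among the unexposed.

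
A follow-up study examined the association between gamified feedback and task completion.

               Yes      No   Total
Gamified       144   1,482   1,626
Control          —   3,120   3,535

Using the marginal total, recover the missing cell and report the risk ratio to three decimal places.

The missing cell is in the unexposed row: 3535 − 3120 = 415.
So a = 144, b = 1482, c = 415, d = 3120.
RR = [a/(a+b)] / [c/(c+d)] = (144/1626) / (415/3535) = 0.08856/0.11740 = 0.75437

0.754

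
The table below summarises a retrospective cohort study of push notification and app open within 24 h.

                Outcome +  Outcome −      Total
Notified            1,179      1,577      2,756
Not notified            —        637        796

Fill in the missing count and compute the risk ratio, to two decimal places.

The missing cell is in the unexposed row: 796 − 637 = 159.
So a = 1179, b = 1577, c = 159, d = 637.
RR = [a/(a+b)] / [c/(c+d)] = (1179/2756) / (159/796) = 0.42779/0.19975 = 2.14166

2.14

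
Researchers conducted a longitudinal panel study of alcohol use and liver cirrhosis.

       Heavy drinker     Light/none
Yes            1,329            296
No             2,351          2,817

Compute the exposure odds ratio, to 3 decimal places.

5.380

Reading the table with exposure as columns: a = 1329 (Heavy drinker, case), b = 2351 (Heavy drinker, non-case), c = 296 (Light/none, case), d = 2817.
OR = (a·d)/(b·c) = (1329 × 2817) / (2351 × 296) = 3743793 / 695896 = 5.37982
The odds of liver cirrhosis are about 5.38 times as high in the heavy drinker group.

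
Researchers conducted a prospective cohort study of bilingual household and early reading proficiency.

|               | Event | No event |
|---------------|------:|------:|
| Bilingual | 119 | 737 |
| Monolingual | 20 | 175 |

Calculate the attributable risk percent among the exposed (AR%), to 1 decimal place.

Cells: a = 119, b = 737, c = 20, d = 175.
Risk in exposed = 119/856 = 0.13902; risk in unexposed = 20/195 = 0.10256.
RR = 0.13902/0.10256 = 1.35543
AR% = (RR − 1)/RR × 100 = (1.35543 − 1)/1.35543 × 100 = 26.2228%

26.2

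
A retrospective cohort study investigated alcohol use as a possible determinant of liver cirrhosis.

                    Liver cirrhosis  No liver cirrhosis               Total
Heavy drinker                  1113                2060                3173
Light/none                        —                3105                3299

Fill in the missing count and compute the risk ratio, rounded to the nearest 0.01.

The missing cell is in the unexposed row: 3299 − 3105 = 194.
So a = 1113, b = 2060, c = 194, d = 3105.
RR = [a/(a+b)] / [c/(c+d)] = (1113/3173) / (194/3299) = 0.35077/0.05881 = 5.96493

5.96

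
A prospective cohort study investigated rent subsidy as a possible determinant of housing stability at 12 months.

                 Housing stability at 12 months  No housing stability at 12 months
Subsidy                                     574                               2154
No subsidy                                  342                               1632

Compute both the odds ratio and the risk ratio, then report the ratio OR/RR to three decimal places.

1.047

Cells: a = 574, b = 2154, c = 342, d = 1632.
OR = (574·1632)/(2154·342) = 936768/736668 = 1.27163
Risk in exposed = 574/2728 = 0.21041; risk in unexposed = 342/1974 = 0.17325; RR = 1.21447
OR/RR = 1.27163 / 1.21447 = 1.04706
The outcome is not rare, so the OR lies further from 1 than the RR.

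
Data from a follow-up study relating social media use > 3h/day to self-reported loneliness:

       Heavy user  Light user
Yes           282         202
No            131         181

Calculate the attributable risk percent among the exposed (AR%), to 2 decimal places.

22.76

Reading the table with exposure as columns: a = 282 (Heavy user, case), b = 131 (Heavy user, non-case), c = 202 (Light user, case), d = 181.
Risk in exposed = 282/413 = 0.68281; risk in unexposed = 202/383 = 0.52742.
RR = 0.68281/0.52742 = 1.29463
AR% = (RR − 1)/RR × 100 = (1.29463 − 1)/1.29463 × 100 = 22.7580%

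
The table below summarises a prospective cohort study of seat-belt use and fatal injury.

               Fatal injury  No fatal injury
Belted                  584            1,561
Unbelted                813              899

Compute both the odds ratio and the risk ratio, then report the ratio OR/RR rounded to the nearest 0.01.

Cells: a = 584, b = 1561, c = 813, d = 899.
OR = (584·899)/(1561·813) = 525016/1269093 = 0.41369
Risk in exposed = 584/2145 = 0.27226; risk in unexposed = 813/1712 = 0.47488; RR = 0.57332
OR/RR = 0.41369 / 0.57332 = 0.72157
The outcome is not rare, so the OR lies further from 1 than the RR.

0.72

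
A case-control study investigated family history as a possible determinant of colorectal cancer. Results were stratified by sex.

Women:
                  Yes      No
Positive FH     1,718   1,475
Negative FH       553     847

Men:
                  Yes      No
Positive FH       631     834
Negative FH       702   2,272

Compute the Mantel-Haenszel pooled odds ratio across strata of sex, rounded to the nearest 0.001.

2.067

OR_MH = Σ(aᵢdᵢ/nᵢ) / Σ(bᵢcᵢ/nᵢ), where nᵢ is the stratum total.
Stratum 1 (Women): n = 4593; a·d/n = 1718·847/4593 = 316.8182; b·c/n = 1475·553/4593 = 177.5909
Stratum 2 (Men): n = 4439; a·d/n = 631·2272/4439 = 322.9628; b·c/n = 834·702/4439 = 131.8919
OR_MH = (316.8182 + 322.9628) / (177.5909 + 131.8919) = 639.7810 / 309.4828 = 2.06726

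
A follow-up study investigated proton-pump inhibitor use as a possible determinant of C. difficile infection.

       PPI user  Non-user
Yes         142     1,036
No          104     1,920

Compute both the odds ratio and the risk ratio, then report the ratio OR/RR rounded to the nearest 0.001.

1.536

Reading the table with exposure as columns: a = 142 (PPI user, case), b = 104 (PPI user, non-case), c = 1036 (Non-user, case), d = 1920.
OR = (142·1920)/(104·1036) = 272640/107744 = 2.53044
Risk in exposed = 142/246 = 0.57724; risk in unexposed = 1036/2956 = 0.35047; RR = 1.64702
OR/RR = 2.53044 / 1.64702 = 1.53638
The outcome is not rare, so the OR lies further from 1 than the RR.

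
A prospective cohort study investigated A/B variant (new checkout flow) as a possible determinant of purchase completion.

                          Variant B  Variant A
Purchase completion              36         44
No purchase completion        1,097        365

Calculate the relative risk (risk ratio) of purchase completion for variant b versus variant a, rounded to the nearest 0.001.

0.295

Reading the table with exposure as columns: a = 36 (Variant B, case), b = 1097 (Variant B, non-case), c = 44 (Variant A, case), d = 365.
Risk in exposed = 36/1133 = 0.03177; risk in unexposed = 44/409 = 0.10758.
RR = 0.03177 / 0.10758 = 0.29535
The risk is 70% lower among the exposed than among the unexposed.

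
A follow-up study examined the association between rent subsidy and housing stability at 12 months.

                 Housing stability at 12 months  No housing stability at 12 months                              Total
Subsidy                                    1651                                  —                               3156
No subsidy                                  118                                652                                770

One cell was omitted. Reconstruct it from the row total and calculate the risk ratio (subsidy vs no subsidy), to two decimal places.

3.41

The missing cell is in the exposed row: 3156 − 1651 = 1505.
So a = 1651, b = 1505, c = 118, d = 652.
RR = [a/(a+b)] / [c/(c+d)] = (1651/3156) / (118/770) = 0.52313/0.15325 = 3.41365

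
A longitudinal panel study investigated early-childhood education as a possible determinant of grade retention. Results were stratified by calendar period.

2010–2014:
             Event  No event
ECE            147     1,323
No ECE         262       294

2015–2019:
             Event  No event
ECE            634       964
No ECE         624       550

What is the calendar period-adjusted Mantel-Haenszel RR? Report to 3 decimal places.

RR_MH = Σ(aᵢ·n₀ᵢ/nᵢ) / Σ(cᵢ·n₁ᵢ/nᵢ), with n₁ᵢ = aᵢ+bᵢ (exposed), n₀ᵢ = cᵢ+dᵢ (unexposed), nᵢ = n₁ᵢ+n₀ᵢ.
Stratum 1 (2010–2014): n₁ = 1470, n₀ = 556, n = 2026; a·n₀/n = 147·556/2026 = 40.3416; c·n₁/n = 262·1470/2026 = 190.0987
Stratum 2 (2015–2019): n₁ = 1598, n₀ = 1174, n = 2772; a·n₀/n = 634·1174/2772 = 268.5123; c·n₁/n = 624·1598/2772 = 359.7229
RR_MH = (40.3416 + 268.5123) / (190.0987 + 359.7229) = 308.8538 / 549.8217 = 0.56173

0.562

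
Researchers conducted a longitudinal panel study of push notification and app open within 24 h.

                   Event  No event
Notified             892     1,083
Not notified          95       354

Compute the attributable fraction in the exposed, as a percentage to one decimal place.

53.2

Cells: a = 892, b = 1083, c = 95, d = 354.
Risk in exposed = 892/1975 = 0.45165; risk in unexposed = 95/449 = 0.21158.
RR = 0.45165/0.21158 = 2.13462
AR% = (RR − 1)/RR × 100 = (2.13462 − 1)/2.13462 × 100 = 53.1532%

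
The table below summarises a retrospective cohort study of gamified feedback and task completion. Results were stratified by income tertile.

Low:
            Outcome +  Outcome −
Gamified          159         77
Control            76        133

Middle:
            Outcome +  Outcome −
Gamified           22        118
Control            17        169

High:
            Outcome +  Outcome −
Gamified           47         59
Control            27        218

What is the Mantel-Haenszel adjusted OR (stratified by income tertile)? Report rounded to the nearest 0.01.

OR_MH = Σ(aᵢdᵢ/nᵢ) / Σ(bᵢcᵢ/nᵢ), where nᵢ is the stratum total.
Stratum 1 (Low): n = 445; a·d/n = 159·133/445 = 47.5213; b·c/n = 77·76/445 = 13.1506
Stratum 2 (Middle): n = 326; a·d/n = 22·169/326 = 11.4049; b·c/n = 118·17/326 = 6.1534
Stratum 3 (High): n = 351; a·d/n = 47·218/351 = 29.1909; b·c/n = 59·27/351 = 4.5385
OR_MH = (47.5213 + 11.4049 + 29.1909) / (13.1506 + 6.1534 + 4.5385) = 88.1171 / 23.8424 = 3.69582

3.70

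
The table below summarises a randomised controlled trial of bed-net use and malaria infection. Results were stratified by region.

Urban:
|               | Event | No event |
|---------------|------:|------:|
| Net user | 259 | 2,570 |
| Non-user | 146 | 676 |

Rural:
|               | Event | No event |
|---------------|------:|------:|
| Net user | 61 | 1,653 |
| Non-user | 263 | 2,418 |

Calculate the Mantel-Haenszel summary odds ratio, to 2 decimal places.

OR_MH = Σ(aᵢdᵢ/nᵢ) / Σ(bᵢcᵢ/nᵢ), where nᵢ is the stratum total.
Stratum 1 (Urban): n = 3651; a·d/n = 259·676/3651 = 47.9551; b·c/n = 2570·146/3651 = 102.7718
Stratum 2 (Rural): n = 4395; a·d/n = 61·2418/4395 = 33.5604; b·c/n = 1653·263/4395 = 98.9167
OR_MH = (47.9551 + 33.5604) / (102.7718 + 98.9167) = 81.5155 / 201.6886 = 0.40417

0.40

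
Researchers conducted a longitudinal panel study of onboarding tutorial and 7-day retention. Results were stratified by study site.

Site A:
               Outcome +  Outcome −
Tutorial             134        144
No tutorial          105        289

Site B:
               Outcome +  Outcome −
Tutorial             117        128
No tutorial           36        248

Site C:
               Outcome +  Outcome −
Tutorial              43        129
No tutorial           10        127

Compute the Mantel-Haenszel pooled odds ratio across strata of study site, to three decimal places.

3.678

OR_MH = Σ(aᵢdᵢ/nᵢ) / Σ(bᵢcᵢ/nᵢ), where nᵢ is the stratum total.
Stratum 1 (Site A): n = 672; a·d/n = 134·289/672 = 57.6280; b·c/n = 144·105/672 = 22.5000
Stratum 2 (Site B): n = 529; a·d/n = 117·248/529 = 54.8507; b·c/n = 128·36/529 = 8.7108
Stratum 3 (Site C): n = 309; a·d/n = 43·127/309 = 17.6731; b·c/n = 129·10/309 = 4.1748
OR_MH = (57.6280 + 54.8507 + 17.6731) / (22.5000 + 8.7108 + 4.1748) = 130.1518 / 35.3855 = 3.67811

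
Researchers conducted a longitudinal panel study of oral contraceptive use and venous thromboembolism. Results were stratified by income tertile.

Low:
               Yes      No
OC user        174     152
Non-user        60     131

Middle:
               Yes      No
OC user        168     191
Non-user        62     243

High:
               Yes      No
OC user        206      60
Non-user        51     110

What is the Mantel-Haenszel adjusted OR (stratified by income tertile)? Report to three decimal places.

3.720

OR_MH = Σ(aᵢdᵢ/nᵢ) / Σ(bᵢcᵢ/nᵢ), where nᵢ is the stratum total.
Stratum 1 (Low): n = 517; a·d/n = 174·131/517 = 44.0890; b·c/n = 152·60/517 = 17.6402
Stratum 2 (Middle): n = 664; a·d/n = 168·243/664 = 61.4819; b·c/n = 191·62/664 = 17.8343
Stratum 3 (High): n = 427; a·d/n = 206·110/427 = 53.0679; b·c/n = 60·51/427 = 7.1663
OR_MH = (44.0890 + 61.4819 + 53.0679) / (17.6402 + 17.8343 + 7.1663) = 158.6388 / 42.6408 = 3.72035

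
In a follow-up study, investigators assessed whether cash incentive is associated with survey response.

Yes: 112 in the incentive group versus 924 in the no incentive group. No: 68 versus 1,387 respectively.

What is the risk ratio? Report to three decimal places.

From the description: a = 112, b = 68, c = 924, d = 1387.
Risk in exposed = 112/180 = 0.62222; risk in unexposed = 924/2311 = 0.39983.
RR = 0.62222 / 0.39983 = 1.55623
The risk among the exposed is 1.56 times that among the unexposed.

1.556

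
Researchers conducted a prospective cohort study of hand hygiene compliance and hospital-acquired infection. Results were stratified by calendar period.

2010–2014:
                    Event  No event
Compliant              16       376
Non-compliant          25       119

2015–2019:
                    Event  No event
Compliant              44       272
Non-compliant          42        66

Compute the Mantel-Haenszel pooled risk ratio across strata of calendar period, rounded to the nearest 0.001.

RR_MH = Σ(aᵢ·n₀ᵢ/nᵢ) / Σ(cᵢ·n₁ᵢ/nᵢ), with n₁ᵢ = aᵢ+bᵢ (exposed), n₀ᵢ = cᵢ+dᵢ (unexposed), nᵢ = n₁ᵢ+n₀ᵢ.
Stratum 1 (2010–2014): n₁ = 392, n₀ = 144, n = 536; a·n₀/n = 16·144/536 = 4.2985; c·n₁/n = 25·392/536 = 18.2836
Stratum 2 (2015–2019): n₁ = 316, n₀ = 108, n = 424; a·n₀/n = 44·108/424 = 11.2075; c·n₁/n = 42·316/424 = 31.3019
RR_MH = (4.2985 + 11.2075) / (18.2836 + 31.3019) = 15.5061 / 49.5855 = 0.31271

0.313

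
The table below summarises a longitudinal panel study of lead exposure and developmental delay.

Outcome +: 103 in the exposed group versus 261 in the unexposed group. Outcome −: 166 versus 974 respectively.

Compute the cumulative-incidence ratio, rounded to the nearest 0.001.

1.812

From the description: a = 103, b = 166, c = 261, d = 974.
Risk in exposed = 103/269 = 0.38290; risk in unexposed = 261/1235 = 0.21134.
RR = 0.38290 / 0.21134 = 1.81180
The risk among the exposed is 1.81 times that among the unexposed.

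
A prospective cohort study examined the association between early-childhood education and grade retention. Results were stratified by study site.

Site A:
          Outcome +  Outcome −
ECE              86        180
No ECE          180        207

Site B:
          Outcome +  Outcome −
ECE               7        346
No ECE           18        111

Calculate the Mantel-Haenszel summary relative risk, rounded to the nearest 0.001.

RR_MH = Σ(aᵢ·n₀ᵢ/nᵢ) / Σ(cᵢ·n₁ᵢ/nᵢ), with n₁ᵢ = aᵢ+bᵢ (exposed), n₀ᵢ = cᵢ+dᵢ (unexposed), nᵢ = n₁ᵢ+n₀ᵢ.
Stratum 1 (Site A): n₁ = 266, n₀ = 387, n = 653; a·n₀/n = 86·387/653 = 50.9678; c·n₁/n = 180·266/653 = 73.3231
Stratum 2 (Site B): n₁ = 353, n₀ = 129, n = 482; a·n₀/n = 7·129/482 = 1.8734; c·n₁/n = 18·353/482 = 13.1826
RR_MH = (50.9678 + 1.8734) / (73.3231 + 13.1826) = 52.8413 / 86.5057 = 0.61084

0.611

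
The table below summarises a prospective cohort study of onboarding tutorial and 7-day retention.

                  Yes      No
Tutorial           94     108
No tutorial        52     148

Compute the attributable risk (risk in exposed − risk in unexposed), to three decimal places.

0.205

Cells: a = 94, b = 108, c = 52, d = 148.
Risk in exposed = 94/202 = 0.465347; risk in unexposed = 52/200 = 0.260000.
Risk difference = 0.465347 − 0.260000 = 0.205347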